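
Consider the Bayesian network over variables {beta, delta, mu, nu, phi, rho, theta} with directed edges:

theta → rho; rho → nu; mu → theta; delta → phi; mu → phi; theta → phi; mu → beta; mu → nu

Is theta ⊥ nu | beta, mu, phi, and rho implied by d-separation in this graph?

Yes

3 paths connect theta and nu; each must be blocked for d-separation to hold:
  1. theta → phi ← mu → nu — phi:collider[open]; mu:fork[blocks] ⇒ blocked
  2. theta ← mu → nu — mu:fork[blocks] ⇒ blocked
  3. theta → rho → nu — rho:chain[blocks] ⇒ blocked
All paths are blocked; theta ⊥ nu | {beta, mu, phi, rho} holds.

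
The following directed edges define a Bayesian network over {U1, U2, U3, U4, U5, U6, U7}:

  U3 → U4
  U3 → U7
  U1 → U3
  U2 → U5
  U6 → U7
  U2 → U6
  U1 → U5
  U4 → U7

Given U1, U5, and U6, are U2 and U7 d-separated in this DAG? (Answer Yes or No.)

Yes — U2 and U7 are d-separated given {U1, U5, U6}.

Enumerating the 3 paths from U2 to U7 and testing each for blocking by {U1, U5, U6}:
Path 1: U2 → U6 → U7
  U6 is a chain here and U6 is conditioned on, so the path is blocked at U6.
Path 2: U2 → U5 ← U1 → U3 → U7
  U1 is a fork here and U1 is conditioned on, so the path is blocked at U1.
Path 3: U2 → U5 ← U1 → U3 → U4 → U7
  U1 is a fork here and U1 is conditioned on, so the path is blocked at U1.
Every path is blocked, so U2 and U7 are d-separated given {U1, U5, U6}.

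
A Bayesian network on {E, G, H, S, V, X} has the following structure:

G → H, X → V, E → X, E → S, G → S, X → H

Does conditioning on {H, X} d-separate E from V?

Yes

2 paths connect E and V; each must be blocked for d-separation to hold:
Path 1: E → S ← G → H ← X → V
  S is a collider here and neither S nor any of its descendants is conditioned on, so the collider stays closed — the path is blocked at S.
Path 2: E → X → V
  X is a chain here and X is conditioned on, so the path is blocked at X.
All paths are blocked; E ⊥ V | {H, X} holds.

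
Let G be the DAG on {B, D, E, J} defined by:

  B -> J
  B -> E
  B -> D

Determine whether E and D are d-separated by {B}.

Only one path connects E and D:
Path 1: E ← B → D
  B is a fork here and B is conditioned on, so the path is blocked at B.
All paths are blocked; E ⊥ D | {B} holds.

Yes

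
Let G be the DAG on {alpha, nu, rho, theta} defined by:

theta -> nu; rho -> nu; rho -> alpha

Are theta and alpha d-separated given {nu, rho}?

Yes

Only one path connects theta and alpha:
  1. theta → nu ← rho → alpha — nu:collider[open]; rho:fork[blocks] ⇒ blocked
Since every path is blocked, d-separation holds.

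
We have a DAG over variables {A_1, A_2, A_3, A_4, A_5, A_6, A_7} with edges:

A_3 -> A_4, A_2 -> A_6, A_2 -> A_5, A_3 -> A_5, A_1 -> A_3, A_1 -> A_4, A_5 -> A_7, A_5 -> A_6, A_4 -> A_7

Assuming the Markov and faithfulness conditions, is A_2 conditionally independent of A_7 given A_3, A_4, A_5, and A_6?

Yes

6 paths connect A_2 and A_7; each must be blocked for d-separation to hold:
Path 1: A_2 → A_5 ← A_3 ← A_1 → A_4 → A_7
  A_3 is a chain here and A_3 is conditioned on, so the path is blocked at A_3.
Path 2: A_2 → A_5 ← A_3 → A_4 → A_7
  A_3 is a fork here and A_3 is conditioned on, so the path is blocked at A_3.
Path 3: A_2 → A_5 → A_7
  A_5 is a chain here and A_5 is conditioned on, so the path is blocked at A_5.
Path 4: A_2 → A_6 ← A_5 ← A_3 ← A_1 → A_4 → A_7
  A_5 is a chain here and A_5 is conditioned on, so the path is blocked at A_5.
Path 5: A_2 → A_6 ← A_5 ← A_3 → A_4 → A_7
  A_5 is a chain here and A_5 is conditioned on, so the path is blocked at A_5.
Path 6: A_2 → A_6 ← A_5 → A_7
  A_5 is a fork here and A_5 is conditioned on, so the path is blocked at A_5.
Every path is blocked, so A_2 and A_7 are d-separated given {A_3, A_4, A_5, A_6}.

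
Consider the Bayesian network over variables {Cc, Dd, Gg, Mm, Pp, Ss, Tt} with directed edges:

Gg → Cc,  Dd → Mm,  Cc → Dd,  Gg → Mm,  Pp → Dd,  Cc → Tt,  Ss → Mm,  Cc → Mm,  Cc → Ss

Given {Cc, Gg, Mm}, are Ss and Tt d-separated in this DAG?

4 paths connect Ss and Tt; each must be blocked for d-separation to hold:
  1. Ss → Mm ← Dd ← Cc → Tt — Mm:collider[open]; Dd:chain[open]; Cc:fork[blocks] ⇒ blocked
  2. Ss → Mm ← Gg → Cc → Tt — Mm:collider[open]; Gg:fork[blocks]; Cc:chain[blocks] ⇒ blocked
  3. Ss → Mm ← Cc → Tt — Mm:collider[open]; Cc:fork[blocks] ⇒ blocked
  4. Ss ← Cc → Tt — Cc:fork[blocks] ⇒ blocked
Every path is blocked, so Ss and Tt are d-separated given {Cc, Gg, Mm}.

Yes — Ss and Tt are d-separated given {Cc, Gg, Mm}.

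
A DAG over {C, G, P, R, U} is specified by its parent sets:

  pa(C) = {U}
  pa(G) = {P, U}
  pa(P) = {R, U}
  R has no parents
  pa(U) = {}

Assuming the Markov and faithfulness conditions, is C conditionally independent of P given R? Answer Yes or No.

No

Enumerating the 2 paths from C to P and testing each for blocking by {R}:
Path 1: C ← U → G ← P
  G is a collider here and neither G nor any of its descendants is conditioned on, so the collider stays closed — the path is blocked at G.
Path 2: C ← U → P
  U is a fork and U is not conditioned on — no node blocks this path, so it is active.
Since the path C ← U → P is active, C and P are not d-separated given {R}.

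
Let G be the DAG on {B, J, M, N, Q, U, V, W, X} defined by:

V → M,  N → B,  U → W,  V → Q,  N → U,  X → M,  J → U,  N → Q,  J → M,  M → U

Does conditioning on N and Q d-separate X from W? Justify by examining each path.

No

Enumerating the 3 paths from X to W and testing each for blocking by {N, Q}:
Path 1: X → M → U → W
  M is a chain and M is not conditioned on; U is a chain and U is not conditioned on — no node blocks this path, so it is active.
Path 2: X → M ← J → U → W
  M is a collider here and neither M nor any of its descendants is conditioned on, so the collider stays closed — the path is blocked at M.
Path 3: X → M ← V → Q ← N → U → W
  M is a collider here and neither M nor any of its descendants is conditioned on, so the collider stays closed — the path is blocked at M.
Because an active path exists, X and W are not d-separated.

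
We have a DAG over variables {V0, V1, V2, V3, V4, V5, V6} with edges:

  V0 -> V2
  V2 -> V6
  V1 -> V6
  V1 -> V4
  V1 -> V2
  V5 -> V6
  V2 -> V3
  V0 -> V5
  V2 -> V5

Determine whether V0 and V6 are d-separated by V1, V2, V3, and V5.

There are 6 undirected paths between V0 and V6; checking each against the conditioning set {V1, V2, V3, V5}:
Path 1: V0 → V2 → V6
  V2 is a chain here and V2 is conditioned on, so the path is blocked at V2.
Path 2: V0 → V2 → V5 → V6
  V2 is a chain here and V2 is conditioned on, so the path is blocked at V2.
Path 3: V0 → V2 ← V1 → V6
  V1 is a fork here and V1 is conditioned on, so the path is blocked at V1.
Path 4: V0 → V5 ← V2 → V6
  V2 is a fork here and V2 is conditioned on, so the path is blocked at V2.
Path 5: V0 → V5 ← V2 ← V1 → V6
  V2 is a chain here and V2 is conditioned on, so the path is blocked at V2.
Path 6: V0 → V5 → V6
  V5 is a chain here and V5 is conditioned on, so the path is blocked at V5.
Every path is blocked, so V0 and V6 are d-separated given {V1, V2, V3, V5}.

Yes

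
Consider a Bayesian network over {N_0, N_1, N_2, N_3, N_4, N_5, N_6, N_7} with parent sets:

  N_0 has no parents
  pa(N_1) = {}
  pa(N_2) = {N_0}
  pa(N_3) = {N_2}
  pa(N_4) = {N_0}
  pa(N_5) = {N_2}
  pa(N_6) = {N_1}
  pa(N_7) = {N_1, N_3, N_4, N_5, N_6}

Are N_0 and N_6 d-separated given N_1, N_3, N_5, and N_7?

No

6 paths connect N_0 and N_6; each must be blocked for d-separation to hold:
Path 1: N_0 → N_2 → N_5 → N_7 ← N_6
  N_5 is a chain here and N_5 is conditioned on, so the path is blocked at N_5.
Path 2: N_0 → N_2 → N_5 → N_7 ← N_1 → N_6
  N_5 is a chain here and N_5 is conditioned on, so the path is blocked at N_5.
Path 3: N_0 → N_2 → N_3 → N_7 ← N_6
  N_3 is a chain here and N_3 is conditioned on, so the path is blocked at N_3.
Path 4: N_0 → N_2 → N_3 → N_7 ← N_1 → N_6
  N_3 is a chain here and N_3 is conditioned on, so the path is blocked at N_3.
Path 5: N_0 → N_4 → N_7 ← N_6
  N_4 is a chain and N_4 is not conditioned on; N_7 is a collider and N_7 is conditioned on, which opens it — no node blocks this path, so it is active.
Path 6: N_0 → N_4 → N_7 ← N_1 → N_6
  N_1 is a fork here and N_1 is conditioned on, so the path is blocked at N_1.
Since the path N_0 → N_4 → N_7 ← N_6 is active, N_0 and N_6 are not d-separated given {N_1, N_3, N_5, N_7}.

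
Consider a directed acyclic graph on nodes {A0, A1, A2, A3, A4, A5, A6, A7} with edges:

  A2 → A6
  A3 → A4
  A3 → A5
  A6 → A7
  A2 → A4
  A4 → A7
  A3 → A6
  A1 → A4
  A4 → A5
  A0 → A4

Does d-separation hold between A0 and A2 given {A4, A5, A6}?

Enumerating the 4 paths from A0 to A2 and testing each for blocking by {A4, A5, A6}:
Path 1: A0 → A4 ← A2
  A4 is a collider and A4 is conditioned on, which opens it — no node blocks this path, so it is active.
Path 2: A0 → A4 ← A3 → A6 ← A2
  A4 is a collider and A4 is conditioned on, which opens it; A3 is a fork and A3 is not conditioned on; A6 is a collider and A6 is conditioned on, which opens it — no node blocks this path, so it is active.
Path 3: A0 → A4 → A7 ← A6 ← A2
  A4 is a chain here and A4 is conditioned on, so the path is blocked at A4.
Path 4: A0 → A4 → A5 ← A3 → A6 ← A2
  A4 is a chain here and A4 is conditioned on, so the path is blocked at A4.
At least one path is unblocked, so d-separation fails.

No — A0 and A2 are not d-separated given {A4, A5, A6}.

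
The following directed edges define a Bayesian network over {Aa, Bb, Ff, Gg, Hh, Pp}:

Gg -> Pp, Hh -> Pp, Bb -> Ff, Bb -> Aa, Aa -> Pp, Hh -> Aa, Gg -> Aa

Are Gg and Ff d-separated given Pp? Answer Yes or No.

There are 3 undirected paths between Gg and Ff; checking each against the conditioning set {Pp}:
  1. Gg → Pp ← Hh → Aa ← Bb → Ff — Pp:collider[open]; Hh:fork[open]; Aa:collider[open]; Bb:fork[open] ⇒ active
  2. Gg → Pp ← Aa ← Bb → Ff — Pp:collider[open]; Aa:chain[open]; Bb:fork[open] ⇒ active
  3. Gg → Aa ← Bb → Ff — Aa:collider[open]; Bb:fork[open] ⇒ active
At least one path is unblocked, so d-separation fails.

No — Gg and Ff are not d-separated given {Pp}.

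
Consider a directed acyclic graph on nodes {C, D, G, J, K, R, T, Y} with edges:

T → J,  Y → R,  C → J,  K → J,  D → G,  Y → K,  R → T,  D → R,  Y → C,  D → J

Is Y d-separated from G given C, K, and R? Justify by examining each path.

No — Y and G are not d-separated given {C, K, R}.

There are 6 undirected paths between Y and G; checking each against the conditioning set {C, K, R}:
  1. Y → R ← D → G — R:collider[open]; D:fork[open] ⇒ active
  2. Y → R → T → J ← D → G — R:chain[blocks]; T:chain[open]; J:collider[blocks]; D:fork[open] ⇒ blocked
  3. Y → K → J ← D → G — K:chain[blocks]; J:collider[blocks]; D:fork[open] ⇒ blocked
  4. Y → K → J ← T ← R ← D → G — K:chain[blocks]; J:collider[blocks]; T:chain[open]; R:chain[blocks]; D:fork[open] ⇒ blocked
  5. Y → C → J ← D → G — C:chain[blocks]; J:collider[blocks]; D:fork[open] ⇒ blocked
  6. Y → C → J ← T ← R ← D → G — C:chain[blocks]; J:collider[blocks]; T:chain[open]; R:chain[blocks]; D:fork[open] ⇒ blocked
Since the path Y → R ← D → G is active, Y and G are not d-separated given {C, K, R}.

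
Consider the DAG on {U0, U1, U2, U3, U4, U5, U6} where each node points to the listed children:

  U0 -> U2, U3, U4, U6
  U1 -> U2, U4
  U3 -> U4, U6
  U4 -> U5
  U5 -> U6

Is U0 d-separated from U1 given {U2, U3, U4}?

We examine all 6 paths between U0 and U1:
  1. U0 → U6 ← U5 ← U4 ← U1 — U6:collider[blocks]; U5:chain[open]; U4:chain[blocks] ⇒ blocked
  2. U0 → U6 ← U3 → U4 ← U1 — U6:collider[blocks]; U3:fork[blocks]; U4:collider[open] ⇒ blocked
  3. U0 → U4 ← U1 — U4:collider[open] ⇒ active
  4. U0 → U2 ← U1 — U2:collider[open] ⇒ active
  5. U0 → U3 → U6 ← U5 ← U4 ← U1 — U3:chain[blocks]; U6:collider[blocks]; U5:chain[open]; U4:chain[blocks] ⇒ blocked
  6. U0 → U3 → U4 ← U1 — U3:chain[blocks]; U4:collider[open] ⇒ blocked
Since the path U0 → U4 ← U1 is active, U0 and U1 are not d-separated given {U2, U3, U4}.

No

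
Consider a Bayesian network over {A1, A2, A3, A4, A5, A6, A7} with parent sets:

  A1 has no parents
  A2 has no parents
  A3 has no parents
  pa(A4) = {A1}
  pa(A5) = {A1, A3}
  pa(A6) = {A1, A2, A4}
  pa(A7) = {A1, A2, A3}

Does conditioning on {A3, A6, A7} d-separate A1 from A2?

We examine all 4 paths between A1 and A2:
Path 1: A1 → A4 → A6 ← A2
  A4 is a chain and A4 is not conditioned on; A6 is a collider and A6 is conditioned on, which opens it — no node blocks this path, so it is active.
Path 2: A1 → A7 ← A2
  A7 is a collider and A7 is conditioned on, which opens it — no node blocks this path, so it is active.
Path 3: A1 → A5 ← A3 → A7 ← A2
  A5 is a collider here and neither A5 nor any of its descendants is conditioned on, so the collider stays closed — the path is blocked at A5.
Path 4: A1 → A6 ← A2
  A6 is a collider and A6 is conditioned on, which opens it — no node blocks this path, so it is active.
Since the path A1 → A4 → A6 ← A2 is active, A1 and A2 are not d-separated given {A3, A6, A7}.

No — A1 and A2 are not d-separated given {A3, A6, A7}.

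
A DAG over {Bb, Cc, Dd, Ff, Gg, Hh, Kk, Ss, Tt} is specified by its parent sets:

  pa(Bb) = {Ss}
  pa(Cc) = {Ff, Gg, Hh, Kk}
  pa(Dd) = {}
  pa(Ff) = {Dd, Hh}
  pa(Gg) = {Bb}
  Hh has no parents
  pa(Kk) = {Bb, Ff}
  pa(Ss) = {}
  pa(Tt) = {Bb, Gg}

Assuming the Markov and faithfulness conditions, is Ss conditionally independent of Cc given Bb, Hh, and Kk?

Enumerating the 5 paths from Ss to Cc and testing each for blocking by {Bb, Hh, Kk}:
Path 1: Ss → Bb → Tt ← Gg → Cc
  Bb is a chain here and Bb is conditioned on, so the path is blocked at Bb.
Path 2: Ss → Bb → Gg → Cc
  Bb is a chain here and Bb is conditioned on, so the path is blocked at Bb.
Path 3: Ss → Bb → Kk → Cc
  Bb is a chain here and Bb is conditioned on, so the path is blocked at Bb.
Path 4: Ss → Bb → Kk ← Ff ← Hh → Cc
  Bb is a chain here and Bb is conditioned on, so the path is blocked at Bb.
Path 5: Ss → Bb → Kk ← Ff → Cc
  Bb is a chain here and Bb is conditioned on, so the path is blocked at Bb.
Every path is blocked, so Ss and Cc are d-separated given {Bb, Hh, Kk}.

Yes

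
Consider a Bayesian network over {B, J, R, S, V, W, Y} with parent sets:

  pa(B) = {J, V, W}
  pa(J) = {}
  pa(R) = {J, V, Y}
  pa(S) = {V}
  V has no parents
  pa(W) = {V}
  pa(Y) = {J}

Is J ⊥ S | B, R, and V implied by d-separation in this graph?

Yes

4 paths connect J and S; each must be blocked for d-separation to hold:
Path 1: J → R ← V → S
  V is a fork here and V is conditioned on, so the path is blocked at V.
Path 2: J → B ← W ← V → S
  V is a fork here and V is conditioned on, so the path is blocked at V.
Path 3: J → B ← V → S
  V is a fork here and V is conditioned on, so the path is blocked at V.
Path 4: J → Y → R ← V → S
  V is a fork here and V is conditioned on, so the path is blocked at V.
Since every path is blocked, d-separation holds.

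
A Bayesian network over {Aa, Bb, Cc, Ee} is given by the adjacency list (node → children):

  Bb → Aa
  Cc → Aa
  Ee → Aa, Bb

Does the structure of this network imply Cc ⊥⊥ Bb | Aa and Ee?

No

2 paths connect Cc and Bb; each must be blocked for d-separation to hold:
Path 1: Cc → Aa ← Ee → Bb
  Ee is a fork here and Ee is conditioned on, so the path is blocked at Ee.
Path 2: Cc → Aa ← Bb
  Aa is a collider and Aa is conditioned on, which opens it — no node blocks this path, so it is active.
At least one path is unblocked, so d-separation fails.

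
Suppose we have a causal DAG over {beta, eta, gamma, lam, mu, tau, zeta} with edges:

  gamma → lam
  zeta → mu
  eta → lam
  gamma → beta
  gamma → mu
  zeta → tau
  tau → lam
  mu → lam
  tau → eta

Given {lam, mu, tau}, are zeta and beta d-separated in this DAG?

No — zeta and beta are not d-separated given {lam, mu, tau}.

Enumerating the 6 paths from zeta to beta and testing each for blocking by {lam, mu, tau}:
Path 1: zeta → mu → lam ← gamma → beta
  mu is a chain here and mu is conditioned on, so the path is blocked at mu.
Path 2: zeta → mu ← gamma → beta
  mu is a collider and mu is conditioned on, which opens it; gamma is a fork and gamma is not conditioned on — no node blocks this path, so it is active.
Path 3: zeta → tau → lam ← mu ← gamma → beta
  tau is a chain here and tau is conditioned on, so the path is blocked at tau.
Path 4: zeta → tau → lam ← gamma → beta
  tau is a chain here and tau is conditioned on, so the path is blocked at tau.
Path 5: zeta → tau → eta → lam ← mu ← gamma → beta
  tau is a chain here and tau is conditioned on, so the path is blocked at tau.
Path 6: zeta → tau → eta → lam ← gamma → beta
  tau is a chain here and tau is conditioned on, so the path is blocked at tau.
Because an active path exists, zeta and beta are not d-separated.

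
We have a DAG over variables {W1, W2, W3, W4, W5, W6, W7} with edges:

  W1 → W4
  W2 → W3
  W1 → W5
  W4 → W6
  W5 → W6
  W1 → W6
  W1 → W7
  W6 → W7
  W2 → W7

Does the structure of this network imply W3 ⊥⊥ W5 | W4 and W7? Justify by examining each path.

No

6 paths connect W3 and W5; each must be blocked for d-separation to hold:
Path 1: W3 ← W2 → W7 ← W1 → W6 ← W5
  W2 is a fork and W2 is not conditioned on; W7 is a collider and W7 is conditioned on, which opens it; W1 is a fork and W1 is not conditioned on; W6 is a collider and its descendant W7 is conditioned on, which opens it — no node blocks this path, so it is active.
Path 2: W3 ← W2 → W7 ← W1 → W4 → W6 ← W5
  W4 is a chain here and W4 is conditioned on, so the path is blocked at W4.
Path 3: W3 ← W2 → W7 ← W1 → W5
  W2 is a fork and W2 is not conditioned on; W7 is a collider and W7 is conditioned on, which opens it; W1 is a fork and W1 is not conditioned on — no node blocks this path, so it is active.
Path 4: W3 ← W2 → W7 ← W6 ← W1 → W5
  W2 is a fork and W2 is not conditioned on; W7 is a collider and W7 is conditioned on, which opens it; W6 is a chain and W6 is not conditioned on; W1 is a fork and W1 is not conditioned on — no node blocks this path, so it is active.
Path 5: W3 ← W2 → W7 ← W6 ← W4 ← W1 → W5
  W4 is a chain here and W4 is conditioned on, so the path is blocked at W4.
Path 6: W3 ← W2 → W7 ← W6 ← W5
  W2 is a fork and W2 is not conditioned on; W7 is a collider and W7 is conditioned on, which opens it; W6 is a chain and W6 is not conditioned on — no node blocks this path, so it is active.
Because an active path exists, W3 and W5 are not d-separated.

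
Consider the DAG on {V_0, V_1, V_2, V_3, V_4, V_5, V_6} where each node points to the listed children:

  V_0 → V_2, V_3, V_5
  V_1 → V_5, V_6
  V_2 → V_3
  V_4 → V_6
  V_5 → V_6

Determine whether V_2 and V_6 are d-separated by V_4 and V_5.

No — V_2 and V_6 are not d-separated given {V_4, V_5}.

We examine all 4 paths between V_2 and V_6:
Path 1: V_2 ← V_0 → V_5 → V_6
  V_5 is a chain here and V_5 is conditioned on, so the path is blocked at V_5.
Path 2: V_2 ← V_0 → V_5 ← V_1 → V_6
  V_0 is a fork and V_0 is not conditioned on; V_5 is a collider and V_5 is conditioned on, which opens it; V_1 is a fork and V_1 is not conditioned on — no node blocks this path, so it is active.
Path 3: V_2 → V_3 ← V_0 → V_5 → V_6
  V_3 is a collider here and neither V_3 nor any of its descendants is conditioned on, so the collider stays closed — the path is blocked at V_3.
Path 4: V_2 → V_3 ← V_0 → V_5 ← V_1 → V_6
  V_3 is a collider here and neither V_3 nor any of its descendants is conditioned on, so the collider stays closed — the path is blocked at V_3.
Since the path V_2 ← V_0 → V_5 ← V_1 → V_6 is active, V_2 and V_6 are not d-separated given {V_4, V_5}.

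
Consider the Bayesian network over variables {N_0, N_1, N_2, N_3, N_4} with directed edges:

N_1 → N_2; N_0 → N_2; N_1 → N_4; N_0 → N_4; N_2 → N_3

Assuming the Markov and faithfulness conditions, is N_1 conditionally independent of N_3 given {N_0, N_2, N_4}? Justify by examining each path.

Yes

There are 2 undirected paths between N_1 and N_3; checking each against the conditioning set {N_0, N_2, N_4}:
Path 1: N_1 → N_4 ← N_0 → N_2 → N_3
  N_0 is a fork here and N_0 is conditioned on, so the path is blocked at N_0.
Path 2: N_1 → N_2 → N_3
  N_2 is a chain here and N_2 is conditioned on, so the path is blocked at N_2.
Since every path is blocked, d-separation holds.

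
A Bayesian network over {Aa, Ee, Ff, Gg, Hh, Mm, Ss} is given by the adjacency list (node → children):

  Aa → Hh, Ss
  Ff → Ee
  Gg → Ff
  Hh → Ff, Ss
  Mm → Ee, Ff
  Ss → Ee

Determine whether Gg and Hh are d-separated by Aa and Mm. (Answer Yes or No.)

Enumerating the 5 paths from Gg to Hh and testing each for blocking by {Aa, Mm}:
Path 1: Gg → Ff → Ee ← Ss ← Aa → Hh
  Ee is a collider here and neither Ee nor any of its descendants is conditioned on, so the collider stays closed — the path is blocked at Ee.
Path 2: Gg → Ff → Ee ← Ss ← Hh
  Ee is a collider here and neither Ee nor any of its descendants is conditioned on, so the collider stays closed — the path is blocked at Ee.
Path 3: Gg → Ff ← Hh
  Ff is a collider here and neither Ff nor any of its descendants is conditioned on, so the collider stays closed — the path is blocked at Ff.
Path 4: Gg → Ff ← Mm → Ee ← Ss ← Aa → Hh
  Ff is a collider here and neither Ff nor any of its descendants is conditioned on, so the collider stays closed — the path is blocked at Ff.
Path 5: Gg → Ff ← Mm → Ee ← Ss ← Hh
  Ff is a collider here and neither Ff nor any of its descendants is conditioned on, so the collider stays closed — the path is blocked at Ff.
Since every path is blocked, d-separation holds.

Yes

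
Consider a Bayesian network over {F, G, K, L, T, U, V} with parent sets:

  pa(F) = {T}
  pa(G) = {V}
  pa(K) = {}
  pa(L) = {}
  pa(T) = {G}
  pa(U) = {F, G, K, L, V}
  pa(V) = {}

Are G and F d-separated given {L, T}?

Enumerating the 3 paths from G to F and testing each for blocking by {L, T}:
Path 1: G → U ← F
  U is a collider here and neither U nor any of its descendants is conditioned on, so the collider stays closed — the path is blocked at U.
Path 2: G → T → F
  T is a chain here and T is conditioned on, so the path is blocked at T.
Path 3: G ← V → U ← F
  U is a collider here and neither U nor any of its descendants is conditioned on, so the collider stays closed — the path is blocked at U.
Since every path is blocked, d-separation holds.

Yes — G and F are d-separated given {L, T}.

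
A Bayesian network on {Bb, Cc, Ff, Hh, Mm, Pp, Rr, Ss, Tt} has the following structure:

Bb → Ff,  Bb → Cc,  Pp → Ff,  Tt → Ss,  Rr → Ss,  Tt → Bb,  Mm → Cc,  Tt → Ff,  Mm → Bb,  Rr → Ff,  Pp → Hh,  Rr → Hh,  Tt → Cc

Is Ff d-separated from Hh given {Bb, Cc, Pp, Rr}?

Yes

6 paths connect Ff and Hh; each must be blocked for d-separation to hold:
Path 1: Ff ← Pp → Hh
  Pp is a fork here and Pp is conditioned on, so the path is blocked at Pp.
Path 2: Ff ← Rr → Hh
  Rr is a fork here and Rr is conditioned on, so the path is blocked at Rr.
Path 3: Ff ← Tt → Ss ← Rr → Hh
  Ss is a collider here and neither Ss nor any of its descendants is conditioned on, so the collider stays closed — the path is blocked at Ss.
Path 4: Ff ← Bb ← Mm → Cc ← Tt → Ss ← Rr → Hh
  Bb is a chain here and Bb is conditioned on, so the path is blocked at Bb.
Path 5: Ff ← Bb → Cc ← Tt → Ss ← Rr → Hh
  Bb is a fork here and Bb is conditioned on, so the path is blocked at Bb.
Path 6: Ff ← Bb ← Tt → Ss ← Rr → Hh
  Bb is a chain here and Bb is conditioned on, so the path is blocked at Bb.
Since every path is blocked, d-separation holds.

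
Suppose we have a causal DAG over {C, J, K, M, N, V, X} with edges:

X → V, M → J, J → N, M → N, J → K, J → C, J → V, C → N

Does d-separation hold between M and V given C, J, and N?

Yes

3 paths connect M and V; each must be blocked for d-separation to hold:
Path 1: M → N ← J → V
  J is a fork here and J is conditioned on, so the path is blocked at J.
Path 2: M → N ← C ← J → V
  C is a chain here and C is conditioned on, so the path is blocked at C.
Path 3: M → J → V
  J is a chain here and J is conditioned on, so the path is blocked at J.
Since every path is blocked, d-separation holds.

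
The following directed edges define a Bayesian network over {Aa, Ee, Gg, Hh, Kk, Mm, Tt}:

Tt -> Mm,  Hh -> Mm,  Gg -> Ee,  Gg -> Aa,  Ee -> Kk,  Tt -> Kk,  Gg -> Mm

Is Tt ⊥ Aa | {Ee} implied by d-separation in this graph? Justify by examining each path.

Yes — Tt and Aa are d-separated given {Ee}.

Enumerating the 2 paths from Tt to Aa and testing each for blocking by {Ee}:
Path 1: Tt → Mm ← Gg → Aa
  Mm is a collider here and neither Mm nor any of its descendants is conditioned on, so the collider stays closed — the path is blocked at Mm.
Path 2: Tt → Kk ← Ee ← Gg → Aa
  Kk is a collider here and neither Kk nor any of its descendants is conditioned on, so the collider stays closed — the path is blocked at Kk.
Every path is blocked, so Tt and Aa are d-separated given {Ee}.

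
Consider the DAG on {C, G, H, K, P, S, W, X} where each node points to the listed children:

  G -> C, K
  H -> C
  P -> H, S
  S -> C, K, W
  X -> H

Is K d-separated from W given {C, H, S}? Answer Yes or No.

Enumerating the 3 paths from K to W and testing each for blocking by {C, H, S}:
  1. K ← S → W — S:fork[blocks] ⇒ blocked
  2. K ← G → C ← S → W — G:fork[open]; C:collider[open]; S:fork[blocks] ⇒ blocked
  3. K ← G → C ← H ← P → S → W — G:fork[open]; C:collider[open]; H:chain[blocks]; P:fork[open]; S:chain[blocks] ⇒ blocked
Every path is blocked, so K and W are d-separated given {C, H, S}.

Yes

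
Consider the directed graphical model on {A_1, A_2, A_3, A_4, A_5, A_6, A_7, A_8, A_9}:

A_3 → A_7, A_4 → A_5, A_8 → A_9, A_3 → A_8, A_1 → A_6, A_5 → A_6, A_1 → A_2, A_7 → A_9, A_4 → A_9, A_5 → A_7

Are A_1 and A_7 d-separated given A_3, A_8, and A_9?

Yes

We examine all 3 paths between A_1 and A_7:
Path 1: A_1 → A_6 ← A_5 → A_7
  A_6 is a collider here and neither A_6 nor any of its descendants is conditioned on, so the collider stays closed — the path is blocked at A_6.
Path 2: A_1 → A_6 ← A_5 ← A_4 → A_9 ← A_8 ← A_3 → A_7
  A_6 is a collider here and neither A_6 nor any of its descendants is conditioned on, so the collider stays closed — the path is blocked at A_6.
Path 3: A_1 → A_6 ← A_5 ← A_4 → A_9 ← A_7
  A_6 is a collider here and neither A_6 nor any of its descendants is conditioned on, so the collider stays closed — the path is blocked at A_6.
Since every path is blocked, d-separation holds.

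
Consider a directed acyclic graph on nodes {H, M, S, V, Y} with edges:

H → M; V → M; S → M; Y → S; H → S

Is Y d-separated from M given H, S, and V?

Yes — Y and M are d-separated given {H, S, V}.

There are 2 undirected paths between Y and M; checking each against the conditioning set {H, S, V}:
  1. Y → S ← H → M — S:collider[open]; H:fork[blocks] ⇒ blocked
  2. Y → S → M — S:chain[blocks] ⇒ blocked
All paths are blocked; Y ⊥ M | {H, S, V} holds.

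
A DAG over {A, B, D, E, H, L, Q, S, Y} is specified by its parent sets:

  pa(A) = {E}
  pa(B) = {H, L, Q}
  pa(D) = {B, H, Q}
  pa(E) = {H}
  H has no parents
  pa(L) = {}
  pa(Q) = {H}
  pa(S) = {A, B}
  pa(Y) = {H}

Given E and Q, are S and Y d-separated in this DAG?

No

There are 6 undirected paths between S and Y; checking each against the conditioning set {E, Q}:
Path 1: S ← A ← E ← H → Y
  E is a chain here and E is conditioned on, so the path is blocked at E.
Path 2: S ← B ← Q ← H → Y
  Q is a chain here and Q is conditioned on, so the path is blocked at Q.
Path 3: S ← B ← Q → D ← H → Y
  Q is a fork here and Q is conditioned on, so the path is blocked at Q.
Path 4: S ← B ← H → Y
  B is a chain and B is not conditioned on; H is a fork and H is not conditioned on — no node blocks this path, so it is active.
Path 5: S ← B → D ← Q ← H → Y
  D is a collider here and neither D nor any of its descendants is conditioned on, so the collider stays closed — the path is blocked at D.
Path 6: S ← B → D ← H → Y
  D is a collider here and neither D nor any of its descendants is conditioned on, so the collider stays closed — the path is blocked at D.
At least one path is unblocked, so d-separation fails.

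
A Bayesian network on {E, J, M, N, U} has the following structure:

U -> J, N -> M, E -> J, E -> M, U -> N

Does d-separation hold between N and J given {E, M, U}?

Yes — N and J are d-separated given {E, M, U}.

We examine all 2 paths between N and J:
  1. N ← U → J — U:fork[blocks] ⇒ blocked
  2. N → M ← E → J — M:collider[open]; E:fork[blocks] ⇒ blocked
Every path is blocked, so N and J are d-separated given {E, M, U}.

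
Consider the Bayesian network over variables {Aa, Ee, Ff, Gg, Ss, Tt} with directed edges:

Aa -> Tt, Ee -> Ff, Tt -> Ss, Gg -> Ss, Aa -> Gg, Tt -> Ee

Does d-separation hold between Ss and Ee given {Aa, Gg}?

No

Enumerating the 2 paths from Ss to Ee and testing each for blocking by {Aa, Gg}:
  1. Ss ← Tt → Ee — Tt:fork[open] ⇒ active
  2. Ss ← Gg ← Aa → Tt → Ee — Gg:chain[blocks]; Aa:fork[blocks]; Tt:chain[open] ⇒ blocked
Because an active path exists, Ss and Ee are not d-separated.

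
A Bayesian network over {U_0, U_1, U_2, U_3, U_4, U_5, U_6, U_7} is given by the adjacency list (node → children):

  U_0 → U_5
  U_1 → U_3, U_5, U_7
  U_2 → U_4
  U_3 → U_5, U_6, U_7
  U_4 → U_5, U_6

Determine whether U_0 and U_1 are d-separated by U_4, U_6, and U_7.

We examine all 5 paths between U_0 and U_1:
Path 1: U_0 → U_5 ← U_4 → U_6 ← U_3 → U_7 ← U_1
  U_5 is a collider here and neither U_5 nor any of its descendants is conditioned on, so the collider stays closed — the path is blocked at U_5.
Path 2: U_0 → U_5 ← U_4 → U_6 ← U_3 ← U_1
  U_5 is a collider here and neither U_5 nor any of its descendants is conditioned on, so the collider stays closed — the path is blocked at U_5.
Path 3: U_0 → U_5 ← U_3 → U_7 ← U_1
  U_5 is a collider here and neither U_5 nor any of its descendants is conditioned on, so the collider stays closed — the path is blocked at U_5.
Path 4: U_0 → U_5 ← U_3 ← U_1
  U_5 is a collider here and neither U_5 nor any of its descendants is conditioned on, so the collider stays closed — the path is blocked at U_5.
Path 5: U_0 → U_5 ← U_1
  U_5 is a collider here and neither U_5 nor any of its descendants is conditioned on, so the collider stays closed — the path is blocked at U_5.
Since every path is blocked, d-separation holds.

Yes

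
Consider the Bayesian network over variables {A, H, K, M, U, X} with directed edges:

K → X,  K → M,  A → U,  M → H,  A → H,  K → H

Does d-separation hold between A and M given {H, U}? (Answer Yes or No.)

We examine all 2 paths between A and M:
Path 1: A → H ← K → M
  H is a collider and H is conditioned on, which opens it; K is a fork and K is not conditioned on — no node blocks this path, so it is active.
Path 2: A → H ← M
  H is a collider and H is conditioned on, which opens it — no node blocks this path, so it is active.
Because an active path exists, A and M are not d-separated.

No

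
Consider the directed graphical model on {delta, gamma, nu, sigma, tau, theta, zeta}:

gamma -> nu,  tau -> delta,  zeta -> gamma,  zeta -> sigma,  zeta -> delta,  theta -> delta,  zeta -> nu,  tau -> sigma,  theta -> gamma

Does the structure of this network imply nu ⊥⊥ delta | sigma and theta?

No

There are 6 undirected paths between nu and delta; checking each against the conditioning set {sigma, theta}:
Path 1: nu ← gamma ← theta → delta
  theta is a fork here and theta is conditioned on, so the path is blocked at theta.
Path 2: nu ← gamma ← zeta → delta
  gamma is a chain and gamma is not conditioned on; zeta is a fork and zeta is not conditioned on — no node blocks this path, so it is active.
Path 3: nu ← gamma ← zeta → sigma ← tau → delta
  gamma is a chain and gamma is not conditioned on; zeta is a fork and zeta is not conditioned on; sigma is a collider and sigma is conditioned on, which opens it; tau is a fork and tau is not conditioned on — no node blocks this path, so it is active.
Path 4: nu ← zeta → delta
  zeta is a fork and zeta is not conditioned on — no node blocks this path, so it is active.
Path 5: nu ← zeta → gamma ← theta → delta
  gamma is a collider here and neither gamma nor any of its descendants is conditioned on, so the collider stays closed — the path is blocked at gamma.
Path 6: nu ← zeta → sigma ← tau → delta
  zeta is a fork and zeta is not conditioned on; sigma is a collider and sigma is conditioned on, which opens it; tau is a fork and tau is not conditioned on — no node blocks this path, so it is active.
Because an active path exists, nu and delta are not d-separated.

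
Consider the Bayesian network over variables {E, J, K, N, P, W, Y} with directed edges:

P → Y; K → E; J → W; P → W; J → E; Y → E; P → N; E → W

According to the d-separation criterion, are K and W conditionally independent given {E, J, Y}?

Yes — K and W are d-separated given {E, J, Y}.

There are 3 undirected paths between K and W; checking each against the conditioning set {E, J, Y}:
Path 1: K → E ← J → W
  J is a fork here and J is conditioned on, so the path is blocked at J.
Path 2: K → E ← Y ← P → W
  Y is a chain here and Y is conditioned on, so the path is blocked at Y.
Path 3: K → E → W
  E is a chain here and E is conditioned on, so the path is blocked at E.
Every path is blocked, so K and W are d-separated given {E, J, Y}.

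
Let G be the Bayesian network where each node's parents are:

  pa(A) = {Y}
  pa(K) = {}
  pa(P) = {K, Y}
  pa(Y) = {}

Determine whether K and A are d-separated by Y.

Yes — K and A are d-separated given {Y}.

Only one path connects K and A:
  1. K → P ← Y → A — P:collider[blocks]; Y:fork[blocks] ⇒ blocked
All paths are blocked; K ⊥ A | {Y} holds.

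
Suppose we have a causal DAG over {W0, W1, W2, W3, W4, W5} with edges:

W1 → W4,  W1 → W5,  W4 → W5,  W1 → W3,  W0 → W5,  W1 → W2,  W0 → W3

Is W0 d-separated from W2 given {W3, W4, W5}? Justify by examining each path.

Enumerating the 3 paths from W0 to W2 and testing each for blocking by {W3, W4, W5}:
Path 1: W0 → W3 ← W1 → W2
  W3 is a collider and W3 is conditioned on, which opens it; W1 is a fork and W1 is not conditioned on — no node blocks this path, so it is active.
Path 2: W0 → W5 ← W1 → W2
  W5 is a collider and W5 is conditioned on, which opens it; W1 is a fork and W1 is not conditioned on — no node blocks this path, so it is active.
Path 3: W0 → W5 ← W4 ← W1 → W2
  W4 is a chain here and W4 is conditioned on, so the path is blocked at W4.
Since the path W0 → W3 ← W1 → W2 is active, W0 and W2 are not d-separated given {W3, W4, W5}.

No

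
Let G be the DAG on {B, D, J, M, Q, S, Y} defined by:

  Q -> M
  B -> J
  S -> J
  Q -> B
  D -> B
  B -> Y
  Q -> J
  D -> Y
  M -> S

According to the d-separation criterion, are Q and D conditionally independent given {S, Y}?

No

Enumerating the 6 paths from Q to D and testing each for blocking by {S, Y}:
  1. Q → B → Y ← D — B:chain[open]; Y:collider[open] ⇒ active
  2. Q → B ← D — B:collider[open] ⇒ active
  3. Q → M → S → J ← B → Y ← D — M:chain[open]; S:chain[blocks]; J:collider[blocks]; B:fork[open]; Y:collider[open] ⇒ blocked
  4. Q → M → S → J ← B ← D — M:chain[open]; S:chain[blocks]; J:collider[blocks]; B:chain[open] ⇒ blocked
  5. Q → J ← B → Y ← D — J:collider[blocks]; B:fork[open]; Y:collider[open] ⇒ blocked
  6. Q → J ← B ← D — J:collider[blocks]; B:chain[open] ⇒ blocked
Because an active path exists, Q and D are not d-separated.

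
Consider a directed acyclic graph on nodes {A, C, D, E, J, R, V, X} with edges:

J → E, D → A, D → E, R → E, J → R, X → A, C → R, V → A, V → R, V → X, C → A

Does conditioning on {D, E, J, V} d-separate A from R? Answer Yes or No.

5 paths connect A and R; each must be blocked for d-separation to hold:
Path 1: A ← D → E ← R
  D is a fork here and D is conditioned on, so the path is blocked at D.
Path 2: A ← D → E ← J → R
  D is a fork here and D is conditioned on, so the path is blocked at D.
Path 3: A ← V → R
  V is a fork here and V is conditioned on, so the path is blocked at V.
Path 4: A ← X ← V → R
  V is a fork here and V is conditioned on, so the path is blocked at V.
Path 5: A ← C → R
  C is a fork and C is not conditioned on — no node blocks this path, so it is active.
Because an active path exists, A and R are not d-separated.

No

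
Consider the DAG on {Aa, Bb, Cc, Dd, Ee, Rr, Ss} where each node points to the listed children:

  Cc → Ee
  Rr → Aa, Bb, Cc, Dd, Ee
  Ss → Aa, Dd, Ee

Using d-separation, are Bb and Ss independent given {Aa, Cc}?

No

4 paths connect Bb and Ss; each must be blocked for d-separation to hold:
Path 1: Bb ← Rr → Dd ← Ss
  Dd is a collider here and neither Dd nor any of its descendants is conditioned on, so the collider stays closed — the path is blocked at Dd.
Path 2: Bb ← Rr → Cc → Ee ← Ss
  Cc is a chain here and Cc is conditioned on, so the path is blocked at Cc.
Path 3: Bb ← Rr → Ee ← Ss
  Ee is a collider here and neither Ee nor any of its descendants is conditioned on, so the collider stays closed — the path is blocked at Ee.
Path 4: Bb ← Rr → Aa ← Ss
  Rr is a fork and Rr is not conditioned on; Aa is a collider and Aa is conditioned on, which opens it — no node blocks this path, so it is active.
Since the path Bb ← Rr → Aa ← Ss is active, Bb and Ss are not d-separated given {Aa, Cc}.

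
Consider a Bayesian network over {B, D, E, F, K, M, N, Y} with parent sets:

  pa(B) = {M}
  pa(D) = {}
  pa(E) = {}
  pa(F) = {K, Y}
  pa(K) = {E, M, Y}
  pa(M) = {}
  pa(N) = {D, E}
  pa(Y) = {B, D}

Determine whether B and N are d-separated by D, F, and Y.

No

We examine all 6 paths between B and N:
Path 1: B ← M → K → F ← Y ← D → N
  Y is a chain here and Y is conditioned on, so the path is blocked at Y.
Path 2: B ← M → K ← E → N
  M is a fork and M is not conditioned on; K is a collider and its descendant F is conditioned on, which opens it; E is a fork and E is not conditioned on — no node blocks this path, so it is active.
Path 3: B ← M → K ← Y ← D → N
  Y is a chain here and Y is conditioned on, so the path is blocked at Y.
Path 4: B → Y → K ← E → N
  Y is a chain here and Y is conditioned on, so the path is blocked at Y.
Path 5: B → Y → F ← K ← E → N
  Y is a chain here and Y is conditioned on, so the path is blocked at Y.
Path 6: B → Y ← D → N
  D is a fork here and D is conditioned on, so the path is blocked at D.
Since the path B ← M → K ← E → N is active, B and N are not d-separated given {D, F, Y}.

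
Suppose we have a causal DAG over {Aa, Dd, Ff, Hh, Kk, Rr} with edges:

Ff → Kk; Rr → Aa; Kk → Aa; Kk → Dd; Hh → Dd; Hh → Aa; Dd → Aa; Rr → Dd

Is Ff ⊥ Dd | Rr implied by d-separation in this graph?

No

4 paths connect Ff and Dd; each must be blocked for d-separation to hold:
Path 1: Ff → Kk → Aa ← Hh → Dd
  Aa is a collider here and neither Aa nor any of its descendants is conditioned on, so the collider stays closed — the path is blocked at Aa.
Path 2: Ff → Kk → Aa ← Rr → Dd
  Aa is a collider here and neither Aa nor any of its descendants is conditioned on, so the collider stays closed — the path is blocked at Aa.
Path 3: Ff → Kk → Aa ← Dd
  Aa is a collider here and neither Aa nor any of its descendants is conditioned on, so the collider stays closed — the path is blocked at Aa.
Path 4: Ff → Kk → Dd
  Kk is a chain and Kk is not conditioned on — no node blocks this path, so it is active.
Since the path Ff → Kk → Dd is active, Ff and Dd are not d-separated given {Rr}.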